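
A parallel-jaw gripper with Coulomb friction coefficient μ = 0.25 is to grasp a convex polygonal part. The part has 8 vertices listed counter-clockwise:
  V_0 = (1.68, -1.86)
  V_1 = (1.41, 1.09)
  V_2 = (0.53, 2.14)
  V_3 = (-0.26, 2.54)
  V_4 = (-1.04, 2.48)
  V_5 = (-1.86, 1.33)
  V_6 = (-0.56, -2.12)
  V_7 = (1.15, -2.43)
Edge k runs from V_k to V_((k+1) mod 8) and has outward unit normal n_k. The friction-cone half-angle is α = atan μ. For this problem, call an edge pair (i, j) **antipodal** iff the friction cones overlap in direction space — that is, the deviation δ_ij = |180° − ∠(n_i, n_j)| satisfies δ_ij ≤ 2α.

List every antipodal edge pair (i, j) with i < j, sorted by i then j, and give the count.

α = atan 0.25 = 14.04°;  2α = 28.07°
n_0 = (+0.9958, +0.0911)
n_1 = (+0.7664, +0.6423)
n_2 = (+0.4517, +0.8922)
n_3 = (-0.0767, +0.9971)
n_4 = (-0.8142, +0.5806)
n_5 = (-0.9358, -0.3526)
n_6 = (-0.1784, -0.9840)
n_7 = (+0.7323, -0.6809)
  (0,1): δ = 145.26°  ·
  (0,2): δ = 122.08°  ·
  (0,3): δ = 90.83°  ·
  (0,4): δ = 40.72°  ·
  (0,5): δ = 15.42°  ✓
  (0,6): δ = 74.50°  ·
  (0,7): δ = 131.85°  ·
  (1,2): δ = 156.82°  ·
  (1,3): δ = 125.57°  ·
  (1,4): δ = 75.46°  ·
  (1,5): δ = 19.32°  ✓
  (1,6): δ = 39.76°  ·
  (1,7): δ = 97.12°  ·
  (2,3): δ = 148.75°  ·
  (2,4): δ = 98.64°  ·
  (2,5): δ = 42.50°  ·
  (2,6): δ = 16.58°  ✓
  (2,7): δ = 73.94°  ·
  (3,4): δ = 129.89°  ·
  (3,5): δ = 73.75°  ·
  (3,6): δ = 14.67°  ✓
  (3,7): δ = 42.68°  ·
  (4,5): δ = 123.86°  ·
  (4,6): δ = 64.78°  ·
  (4,7): δ = 7.43°  ✓
  (5,6): δ = 120.92°  ·
  (5,7): δ = 63.56°  ·
  (6,7): δ = 122.64°  ·
antipodal pairs: 5

count = 5; pairs: (0,5), (1,5), (2,6), (3,6), (4,7)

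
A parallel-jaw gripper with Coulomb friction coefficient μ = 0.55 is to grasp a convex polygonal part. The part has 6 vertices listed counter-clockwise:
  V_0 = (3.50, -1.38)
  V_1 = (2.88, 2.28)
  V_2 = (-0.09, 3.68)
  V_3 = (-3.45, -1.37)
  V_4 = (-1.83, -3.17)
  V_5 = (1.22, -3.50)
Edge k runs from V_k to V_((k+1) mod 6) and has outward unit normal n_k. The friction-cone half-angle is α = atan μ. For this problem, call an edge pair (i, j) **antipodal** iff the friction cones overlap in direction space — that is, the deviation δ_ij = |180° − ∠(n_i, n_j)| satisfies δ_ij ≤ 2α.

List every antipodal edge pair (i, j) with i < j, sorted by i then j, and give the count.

α = atan 0.55 = 28.81°;  2α = 57.62°
n_0 = (+0.9860, +0.1670)
n_1 = (+0.4264, +0.9045)
n_2 = (-0.8326, +0.5539)
n_3 = (-0.7433, -0.6690)
n_4 = (-0.1076, -0.9942)
n_5 = (+0.6809, -0.7323)
  (0,1): δ = 124.85°  ·
  (0,2): δ = 43.25°  ✓
  (0,3): δ = 32.37°  ✓
  (0,4): δ = 74.21°  ·
  (0,5): δ = 123.30°  ·
  (1,2): δ = 98.40°  ·
  (1,3): δ = 22.77°  ✓
  (1,4): δ = 19.06°  ✓
  (1,5): δ = 68.16°  ·
  (2,3): δ = 104.38°  ·
  (2,4): δ = 62.54°  ·
  (2,5): δ = 13.44°  ✓
  (3,4): δ = 138.16°  ·
  (3,5): δ = 89.07°  ·
  (4,5): δ = 130.91°  ·
antipodal pairs: 5

count = 5; pairs: (0,2), (0,3), (1,3), (1,4), (2,5)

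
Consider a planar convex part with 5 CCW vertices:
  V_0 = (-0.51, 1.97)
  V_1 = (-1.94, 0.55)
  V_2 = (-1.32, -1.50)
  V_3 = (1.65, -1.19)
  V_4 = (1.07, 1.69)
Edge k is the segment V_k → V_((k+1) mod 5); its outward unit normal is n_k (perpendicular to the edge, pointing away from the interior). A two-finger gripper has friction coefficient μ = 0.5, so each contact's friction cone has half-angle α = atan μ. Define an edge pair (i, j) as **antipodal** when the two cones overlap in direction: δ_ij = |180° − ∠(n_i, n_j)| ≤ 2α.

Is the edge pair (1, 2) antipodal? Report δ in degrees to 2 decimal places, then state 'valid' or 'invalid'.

α = atan 0.5 = 26.57°;  2α = 53.13°
edge 1: e_1 = (+0.62, -2.05);  n_1 = (-0.9572, -0.2895)
edge 2: e_2 = (+2.97, +0.31);  n_2 = (+0.1038, -0.9946)
∠(n_1, n_2) = 79.13°
δ = |180° − 79.13°| = 100.87°
100.87° > 2α = 53.13°  →  invalid

δ = 100.87°, invalid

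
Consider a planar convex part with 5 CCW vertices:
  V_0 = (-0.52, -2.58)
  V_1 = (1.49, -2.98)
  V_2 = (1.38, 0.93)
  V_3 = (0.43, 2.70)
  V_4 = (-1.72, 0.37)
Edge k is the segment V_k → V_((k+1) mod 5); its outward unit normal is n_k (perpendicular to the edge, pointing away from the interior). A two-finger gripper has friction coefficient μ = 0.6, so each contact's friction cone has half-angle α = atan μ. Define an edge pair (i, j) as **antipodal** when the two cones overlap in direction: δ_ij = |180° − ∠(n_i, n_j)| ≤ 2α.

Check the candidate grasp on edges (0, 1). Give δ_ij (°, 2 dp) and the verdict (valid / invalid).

α = atan 0.6 = 30.96°;  2α = 61.93°
edge 0: e_0 = (+2.01, -0.40);  n_0 = (-0.1952, -0.9808)
edge 1: e_1 = (-0.11, +3.91);  n_1 = (+0.9996, +0.0281)
∠(n_0, n_1) = 102.87°
δ = |180° − 102.87°| = 77.13°
77.13° > 2α = 61.93°  →  invalid

δ = 77.13°, invalid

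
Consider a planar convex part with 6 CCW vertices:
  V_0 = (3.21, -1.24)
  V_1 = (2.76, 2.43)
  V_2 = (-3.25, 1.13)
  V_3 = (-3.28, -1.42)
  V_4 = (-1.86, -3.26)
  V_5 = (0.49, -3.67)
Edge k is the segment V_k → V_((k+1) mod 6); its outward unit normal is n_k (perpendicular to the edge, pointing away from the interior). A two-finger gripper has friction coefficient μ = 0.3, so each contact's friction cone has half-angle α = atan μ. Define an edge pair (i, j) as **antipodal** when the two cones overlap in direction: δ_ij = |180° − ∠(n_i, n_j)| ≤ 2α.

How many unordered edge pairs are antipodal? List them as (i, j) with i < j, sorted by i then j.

count = 4; pairs: (0,2), (0,3), (1,4), (1,5)

α = atan 0.3 = 16.70°;  2α = 33.40°
n_0 = (+0.9926, +0.1217)
n_1 = (-0.2114, +0.9774)
n_2 = (-0.9999, +0.0118)
n_3 = (-0.7917, -0.6110)
n_4 = (-0.1719, -0.9851)
n_5 = (+0.6662, -0.7457)
  (0,1): δ = 84.79°  ·
  (0,2): δ = 7.66°  ✓
  (0,3): δ = 30.67°  ✓
  (0,4): δ = 73.11°  ·
  (0,5): δ = 124.79°  ·
  (1,2): δ = 102.88°  ·
  (1,3): δ = 64.55°  ·
  (1,4): δ = 22.10°  ✓
  (1,5): δ = 29.57°  ✓
  (2,3): δ = 141.67°  ·
  (2,4): δ = 99.22°  ·
  (2,5): δ = 47.55°  ·
  (3,4): δ = 137.56°  ·
  (3,5): δ = 85.88°  ·
  (4,5): δ = 128.33°  ·
antipodal pairs: 4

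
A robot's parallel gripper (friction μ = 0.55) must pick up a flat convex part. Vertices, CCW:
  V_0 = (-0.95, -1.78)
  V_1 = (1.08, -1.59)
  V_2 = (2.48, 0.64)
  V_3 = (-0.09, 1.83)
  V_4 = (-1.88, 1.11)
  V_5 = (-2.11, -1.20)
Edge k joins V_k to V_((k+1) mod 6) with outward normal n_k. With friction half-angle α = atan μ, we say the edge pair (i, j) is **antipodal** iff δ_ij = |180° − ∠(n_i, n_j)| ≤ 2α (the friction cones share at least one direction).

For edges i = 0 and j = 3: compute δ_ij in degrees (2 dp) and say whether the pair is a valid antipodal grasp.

δ = 16.56°, valid

α = atan 0.55 = 28.81°;  2α = 57.62°
edge 0: e_0 = (+2.03, +0.19);  n_0 = (+0.0932, -0.9956)
edge 3: e_3 = (-1.79, -0.72);  n_3 = (-0.3732, +0.9278)
∠(n_0, n_3) = 163.44°
δ = |180° − 163.44°| = 16.56°
16.56° ≤ 2α = 57.62°  →  valid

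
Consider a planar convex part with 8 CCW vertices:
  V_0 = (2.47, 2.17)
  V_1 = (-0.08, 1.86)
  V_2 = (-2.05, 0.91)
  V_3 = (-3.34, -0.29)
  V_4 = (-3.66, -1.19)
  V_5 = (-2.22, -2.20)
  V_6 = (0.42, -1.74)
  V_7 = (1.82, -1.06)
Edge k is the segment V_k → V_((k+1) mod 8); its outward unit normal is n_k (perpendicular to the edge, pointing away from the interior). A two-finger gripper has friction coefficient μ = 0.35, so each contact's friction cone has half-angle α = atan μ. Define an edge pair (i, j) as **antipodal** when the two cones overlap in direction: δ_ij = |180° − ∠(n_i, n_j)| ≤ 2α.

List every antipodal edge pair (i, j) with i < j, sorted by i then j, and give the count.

α = atan 0.35 = 19.29°;  2α = 38.58°
n_0 = (-0.1207, +0.9927)
n_1 = (-0.4344, +0.9007)
n_2 = (-0.6811, +0.7322)
n_3 = (-0.9422, +0.3350)
n_4 = (-0.5742, -0.8187)
n_5 = (+0.1717, -0.9852)
n_6 = (+0.4369, -0.8995)
n_7 = (+0.9803, -0.1973)
  (0,1): δ = 161.19°  ·
  (0,2): δ = 144.00°  ·
  (0,3): δ = 116.50°  ·
  (0,4): δ = 41.98°  ·
  (0,5): δ = 2.95°  ✓
  (0,6): δ = 18.98°  ✓
  (0,7): δ = 71.69°  ·
  (1,2): δ = 162.81°  ·
  (1,3): δ = 135.32°  ·
  (1,4): δ = 60.79°  ·
  (1,5): δ = 15.86°  ✓
  (1,6): δ = 0.16°  ✓
  (1,7): δ = 52.88°  ·
  (2,3): δ = 152.50°  ·
  (2,4): δ = 77.98°  ·
  (2,5): δ = 33.05°  ✓
  (2,6): δ = 17.02°  ✓
  (2,7): δ = 35.69°  ✓
  (3,4): δ = 105.47°  ·
  (3,5): δ = 60.54°  ·
  (3,6): δ = 44.52°  ·
  (3,7): δ = 8.19°  ✓
  (4,5): δ = 135.07°  ·
  (4,6): δ = 119.05°  ·
  (4,7): δ = 66.33°  ·
  (5,6): δ = 163.98°  ·
  (5,7): δ = 111.26°  ·
  (6,7): δ = 127.28°  ·
antipodal pairs: 8

count = 8; pairs: (0,5), (0,6), (1,5), (1,6), (2,5), (2,6), (2,7), (3,7)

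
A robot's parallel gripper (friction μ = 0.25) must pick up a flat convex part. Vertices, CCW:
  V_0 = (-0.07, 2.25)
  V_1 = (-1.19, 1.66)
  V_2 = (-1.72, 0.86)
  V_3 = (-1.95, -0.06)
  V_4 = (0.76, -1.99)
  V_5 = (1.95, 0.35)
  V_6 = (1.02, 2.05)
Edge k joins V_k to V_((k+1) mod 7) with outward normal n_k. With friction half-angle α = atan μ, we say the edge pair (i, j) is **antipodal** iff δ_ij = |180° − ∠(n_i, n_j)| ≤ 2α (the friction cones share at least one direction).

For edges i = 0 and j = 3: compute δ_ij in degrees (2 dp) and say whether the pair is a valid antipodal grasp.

α = atan 0.25 = 14.04°;  2α = 28.07°
edge 0: e_0 = (-1.12, -0.59);  n_0 = (-0.4661, +0.8847)
edge 3: e_3 = (+2.71, -1.93);  n_3 = (-0.5801, -0.8145)
∠(n_0, n_3) = 116.76°
δ = |180° − 116.76°| = 63.24°
63.24° > 2α = 28.07°  →  invalid

δ = 63.24°, invalid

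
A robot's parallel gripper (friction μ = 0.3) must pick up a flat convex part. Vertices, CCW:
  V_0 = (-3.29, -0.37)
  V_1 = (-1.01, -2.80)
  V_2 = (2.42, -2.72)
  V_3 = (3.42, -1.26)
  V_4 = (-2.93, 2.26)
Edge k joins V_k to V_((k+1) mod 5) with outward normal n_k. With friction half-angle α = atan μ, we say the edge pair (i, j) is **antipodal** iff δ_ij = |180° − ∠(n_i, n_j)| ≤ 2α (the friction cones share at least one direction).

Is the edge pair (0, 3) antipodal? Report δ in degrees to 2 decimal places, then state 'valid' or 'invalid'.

δ = 17.82°, valid

α = atan 0.3 = 16.70°;  2α = 33.40°
edge 0: e_0 = (+2.28, -2.43);  n_0 = (-0.7293, -0.6842)
edge 3: e_3 = (-6.35, +3.52);  n_3 = (+0.4848, +0.8746)
∠(n_0, n_3) = 162.18°
δ = |180° − 162.18°| = 17.82°
17.82° ≤ 2α = 33.40°  →  valid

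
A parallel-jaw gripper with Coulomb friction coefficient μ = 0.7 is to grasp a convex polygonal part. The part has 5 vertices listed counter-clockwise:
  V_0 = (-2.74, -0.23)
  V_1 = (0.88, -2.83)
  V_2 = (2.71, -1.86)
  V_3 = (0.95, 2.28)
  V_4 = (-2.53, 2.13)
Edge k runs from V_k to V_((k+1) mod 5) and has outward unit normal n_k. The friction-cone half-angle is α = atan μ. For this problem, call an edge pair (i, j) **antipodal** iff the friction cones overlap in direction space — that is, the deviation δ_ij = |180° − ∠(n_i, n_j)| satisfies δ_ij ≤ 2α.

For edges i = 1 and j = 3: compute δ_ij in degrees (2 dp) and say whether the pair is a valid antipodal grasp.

δ = 25.46°, valid

α = atan 0.7 = 34.99°;  2α = 69.98°
edge 1: e_1 = (+1.83, +0.97);  n_1 = (+0.4683, -0.8836)
edge 3: e_3 = (-3.48, -0.15);  n_3 = (-0.0431, +0.9991)
∠(n_1, n_3) = 154.54°
δ = |180° − 154.54°| = 25.46°
25.46° ≤ 2α = 69.98°  →  valid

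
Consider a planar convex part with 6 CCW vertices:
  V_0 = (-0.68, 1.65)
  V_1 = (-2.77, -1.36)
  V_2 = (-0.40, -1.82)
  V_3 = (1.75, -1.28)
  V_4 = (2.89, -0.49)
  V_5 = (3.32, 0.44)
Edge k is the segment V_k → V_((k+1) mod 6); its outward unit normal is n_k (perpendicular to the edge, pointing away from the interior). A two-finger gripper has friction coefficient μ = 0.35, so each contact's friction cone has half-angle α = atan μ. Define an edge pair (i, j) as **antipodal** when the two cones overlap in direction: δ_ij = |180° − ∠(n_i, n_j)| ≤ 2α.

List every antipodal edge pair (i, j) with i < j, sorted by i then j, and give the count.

α = atan 0.35 = 19.29°;  2α = 38.58°
n_0 = (-0.8214, +0.5703)
n_1 = (-0.1905, -0.9817)
n_2 = (+0.2436, -0.9699)
n_3 = (+0.5696, -0.8219)
n_4 = (+0.9077, -0.4197)
n_5 = (+0.2895, +0.9572)
  (0,1): δ = 66.21°  ·
  (0,2): δ = 41.13°  ·
  (0,3): δ = 20.50°  ✓
  (0,4): δ = 9.96°  ✓
  (0,5): δ = 107.94°  ·
  (1,2): δ = 154.92°  ·
  (1,3): δ = 134.29°  ·
  (1,4): δ = 103.83°  ·
  (1,5): δ = 5.85°  ✓
  (2,3): δ = 159.38°  ·
  (2,4): δ = 128.91°  ·
  (2,5): δ = 30.93°  ✓
  (3,4): δ = 149.54°  ·
  (3,5): δ = 51.55°  ·
  (4,5): δ = 82.02°  ·
antipodal pairs: 4

count = 4; pairs: (0,3), (0,4), (1,5), (2,5)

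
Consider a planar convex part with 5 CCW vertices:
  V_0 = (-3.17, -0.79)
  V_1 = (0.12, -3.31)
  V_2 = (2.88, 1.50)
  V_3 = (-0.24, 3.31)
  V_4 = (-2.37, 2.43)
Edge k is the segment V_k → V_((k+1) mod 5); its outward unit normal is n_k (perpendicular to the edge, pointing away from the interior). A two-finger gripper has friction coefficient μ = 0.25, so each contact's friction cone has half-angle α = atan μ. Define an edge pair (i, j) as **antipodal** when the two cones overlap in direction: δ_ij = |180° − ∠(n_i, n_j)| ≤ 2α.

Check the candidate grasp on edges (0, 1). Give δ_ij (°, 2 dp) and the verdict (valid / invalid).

δ = 82.40°, invalid

α = atan 0.25 = 14.04°;  2α = 28.07°
edge 0: e_0 = (+3.29, -2.52);  n_0 = (-0.6081, -0.7939)
edge 1: e_1 = (+2.76, +4.81);  n_1 = (+0.8674, -0.4977)
∠(n_0, n_1) = 97.60°
δ = |180° − 97.60°| = 82.40°
82.40° > 2α = 28.07°  →  invalid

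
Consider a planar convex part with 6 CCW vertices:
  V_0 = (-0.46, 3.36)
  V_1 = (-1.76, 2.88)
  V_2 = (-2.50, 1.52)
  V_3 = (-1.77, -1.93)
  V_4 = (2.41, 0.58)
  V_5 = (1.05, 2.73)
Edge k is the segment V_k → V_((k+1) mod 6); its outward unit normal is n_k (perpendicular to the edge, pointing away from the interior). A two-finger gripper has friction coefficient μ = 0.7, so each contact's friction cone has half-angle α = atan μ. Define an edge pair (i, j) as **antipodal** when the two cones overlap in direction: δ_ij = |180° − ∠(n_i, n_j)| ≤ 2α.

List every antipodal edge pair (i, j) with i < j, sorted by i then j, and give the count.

α = atan 0.7 = 34.99°;  2α = 69.98°
n_0 = (-0.3464, +0.9381)
n_1 = (-0.8784, +0.4779)
n_2 = (-0.9783, -0.2070)
n_3 = (+0.5148, -0.8573)
n_4 = (+0.8451, +0.5346)
n_5 = (+0.3850, +0.9229)
  (0,1): δ = 138.82°  ·
  (0,2): δ = 98.32°  ·
  (0,3): δ = 10.72°  ✓
  (0,4): δ = 102.05°  ·
  (0,5): δ = 137.09°  ·
  (1,2): δ = 139.50°  ·
  (1,3): δ = 30.46°  ✓
  (1,4): δ = 60.87°  ✓
  (1,5): δ = 95.90°  ·
  (2,3): δ = 70.96°  ·
  (2,4): δ = 20.37°  ✓
  (2,5): δ = 55.41°  ✓
  (3,4): δ = 88.67°  ·
  (3,5): δ = 53.63°  ✓
  (4,5): δ = 144.96°  ·
antipodal pairs: 6

count = 6; pairs: (0,3), (1,3), (1,4), (2,4), (2,5), (3,5)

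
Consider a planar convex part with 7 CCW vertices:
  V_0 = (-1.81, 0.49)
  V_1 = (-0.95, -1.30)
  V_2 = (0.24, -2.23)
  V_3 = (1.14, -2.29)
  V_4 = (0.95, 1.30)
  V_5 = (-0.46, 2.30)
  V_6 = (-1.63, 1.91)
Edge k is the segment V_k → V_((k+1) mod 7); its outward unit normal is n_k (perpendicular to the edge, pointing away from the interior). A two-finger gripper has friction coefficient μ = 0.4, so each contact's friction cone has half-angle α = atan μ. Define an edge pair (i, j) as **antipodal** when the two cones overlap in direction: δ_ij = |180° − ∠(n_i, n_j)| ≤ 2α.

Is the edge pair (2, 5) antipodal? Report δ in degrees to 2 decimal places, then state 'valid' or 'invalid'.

α = atan 0.4 = 21.80°;  2α = 43.60°
edge 2: e_2 = (+0.90, -0.06);  n_2 = (-0.0665, -0.9978)
edge 5: e_5 = (-1.17, -0.39);  n_5 = (-0.3162, +0.9487)
∠(n_2, n_5) = 157.75°
δ = |180° − 157.75°| = 22.25°
22.25° ≤ 2α = 43.60°  →  valid

δ = 22.25°, valid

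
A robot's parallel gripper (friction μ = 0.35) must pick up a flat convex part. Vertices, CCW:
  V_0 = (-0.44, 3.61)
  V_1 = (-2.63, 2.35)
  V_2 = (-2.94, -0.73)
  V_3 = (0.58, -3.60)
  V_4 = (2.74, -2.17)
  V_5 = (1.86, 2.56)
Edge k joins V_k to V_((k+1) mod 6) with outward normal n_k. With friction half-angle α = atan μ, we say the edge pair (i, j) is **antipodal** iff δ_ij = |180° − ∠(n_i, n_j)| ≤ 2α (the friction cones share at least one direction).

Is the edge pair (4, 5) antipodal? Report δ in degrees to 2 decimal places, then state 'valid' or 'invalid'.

α = atan 0.35 = 19.29°;  2α = 38.58°
edge 4: e_4 = (-0.88, +4.73);  n_4 = (+0.9831, +0.1829)
edge 5: e_5 = (-2.30, +1.05);  n_5 = (+0.4153, +0.9097)
∠(n_4, n_5) = 54.92°
δ = |180° − 54.92°| = 125.08°
125.08° > 2α = 38.58°  →  invalid

δ = 125.08°, invalid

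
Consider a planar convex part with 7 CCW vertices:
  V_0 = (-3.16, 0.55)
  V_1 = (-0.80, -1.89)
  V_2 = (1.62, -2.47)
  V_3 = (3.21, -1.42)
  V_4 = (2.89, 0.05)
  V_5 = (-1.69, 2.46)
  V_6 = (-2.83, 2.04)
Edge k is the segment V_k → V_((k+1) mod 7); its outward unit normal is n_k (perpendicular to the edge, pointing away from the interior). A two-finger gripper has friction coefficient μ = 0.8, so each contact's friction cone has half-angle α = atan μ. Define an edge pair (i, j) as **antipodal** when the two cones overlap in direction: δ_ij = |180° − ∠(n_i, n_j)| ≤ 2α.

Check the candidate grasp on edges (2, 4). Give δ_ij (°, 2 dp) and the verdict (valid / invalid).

δ = 61.19°, valid

α = atan 0.8 = 38.66°;  2α = 77.32°
edge 2: e_2 = (+1.59, +1.05);  n_2 = (+0.5511, -0.8345)
edge 4: e_4 = (-4.58, +2.41);  n_4 = (+0.4657, +0.8850)
∠(n_2, n_4) = 118.81°
δ = |180° − 118.81°| = 61.19°
61.19° ≤ 2α = 77.32°  →  valid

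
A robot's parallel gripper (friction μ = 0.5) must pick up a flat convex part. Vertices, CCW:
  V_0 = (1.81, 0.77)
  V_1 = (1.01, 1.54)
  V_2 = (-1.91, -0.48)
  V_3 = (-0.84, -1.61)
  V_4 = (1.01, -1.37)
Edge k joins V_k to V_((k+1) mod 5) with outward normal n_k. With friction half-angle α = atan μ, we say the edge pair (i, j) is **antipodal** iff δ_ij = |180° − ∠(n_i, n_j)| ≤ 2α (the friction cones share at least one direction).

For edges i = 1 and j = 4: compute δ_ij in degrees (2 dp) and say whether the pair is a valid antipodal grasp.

α = atan 0.5 = 26.57°;  2α = 53.13°
edge 1: e_1 = (-2.92, -2.02);  n_1 = (-0.5689, +0.8224)
edge 4: e_4 = (+0.80, +2.14);  n_4 = (+0.9367, -0.3502)
∠(n_1, n_4) = 145.17°
δ = |180° − 145.17°| = 34.83°
34.83° ≤ 2α = 53.13°  →  valid

δ = 34.83°, valid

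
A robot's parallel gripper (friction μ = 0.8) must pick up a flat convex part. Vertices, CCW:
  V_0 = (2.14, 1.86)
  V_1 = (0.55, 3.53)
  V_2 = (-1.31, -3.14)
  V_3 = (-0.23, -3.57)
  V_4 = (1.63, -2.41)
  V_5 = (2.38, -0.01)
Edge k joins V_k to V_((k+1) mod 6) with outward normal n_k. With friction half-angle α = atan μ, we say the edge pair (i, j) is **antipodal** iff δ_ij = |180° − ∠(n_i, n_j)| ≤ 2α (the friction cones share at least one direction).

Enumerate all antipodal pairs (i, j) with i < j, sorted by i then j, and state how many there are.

α = atan 0.8 = 38.66°;  2α = 77.32°
n_0 = (+0.7242, +0.6895)
n_1 = (-0.9632, +0.2686)
n_2 = (-0.3699, -0.9291)
n_3 = (+0.5292, -0.8485)
n_4 = (+0.9545, -0.2983)
n_5 = (+0.9919, +0.1273)
  (0,1): δ = 59.18°  ✓
  (0,2): δ = 24.70°  ✓
  (0,3): δ = 78.36°  ·
  (0,4): δ = 119.05°  ·
  (0,5): δ = 143.72°  ·
  (1,2): δ = 96.13°  ·
  (1,3): δ = 42.47°  ✓
  (1,4): δ = 1.77°  ✓
  (1,5): δ = 22.90°  ✓
  (2,3): δ = 126.34°  ·
  (2,4): δ = 85.64°  ·
  (2,5): δ = 60.98°  ✓
  (3,4): δ = 139.30°  ·
  (3,5): δ = 114.64°  ·
  (4,5): δ = 155.33°  ·
antipodal pairs: 6

count = 6; pairs: (0,1), (0,2), (1,3), (1,4), (1,5), (2,5)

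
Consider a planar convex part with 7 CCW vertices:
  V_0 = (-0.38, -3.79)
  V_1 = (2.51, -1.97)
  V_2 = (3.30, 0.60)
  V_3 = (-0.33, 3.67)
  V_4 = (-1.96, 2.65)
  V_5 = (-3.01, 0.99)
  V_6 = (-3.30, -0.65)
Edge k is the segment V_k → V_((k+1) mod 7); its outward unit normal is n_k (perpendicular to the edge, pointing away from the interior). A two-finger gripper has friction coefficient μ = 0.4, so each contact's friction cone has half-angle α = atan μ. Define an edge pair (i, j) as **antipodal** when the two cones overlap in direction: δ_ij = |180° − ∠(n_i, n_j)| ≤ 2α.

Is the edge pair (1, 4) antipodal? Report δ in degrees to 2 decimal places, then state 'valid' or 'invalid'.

α = atan 0.4 = 21.80°;  2α = 43.60°
edge 1: e_1 = (+0.79, +2.57);  n_1 = (+0.9559, -0.2938)
edge 4: e_4 = (-1.05, -1.66);  n_4 = (-0.8451, +0.5346)
∠(n_1, n_4) = 164.77°
δ = |180° − 164.77°| = 15.23°
15.23° ≤ 2α = 43.60°  →  valid

δ = 15.23°, valid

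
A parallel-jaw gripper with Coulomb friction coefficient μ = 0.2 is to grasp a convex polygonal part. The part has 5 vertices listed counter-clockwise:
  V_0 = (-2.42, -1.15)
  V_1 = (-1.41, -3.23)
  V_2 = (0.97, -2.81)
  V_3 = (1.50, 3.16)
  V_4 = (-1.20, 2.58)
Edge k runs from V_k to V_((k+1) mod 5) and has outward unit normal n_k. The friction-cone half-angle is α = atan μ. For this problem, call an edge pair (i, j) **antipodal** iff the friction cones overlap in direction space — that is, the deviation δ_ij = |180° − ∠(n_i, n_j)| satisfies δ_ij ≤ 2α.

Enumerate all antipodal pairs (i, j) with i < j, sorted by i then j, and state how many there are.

count = 2; pairs: (1,3), (2,4)

α = atan 0.2 = 11.31°;  2α = 22.62°
n_0 = (-0.8996, -0.4368)
n_1 = (+0.1738, -0.9848)
n_2 = (+0.9961, -0.0884)
n_3 = (-0.2100, +0.9777)
n_4 = (-0.9505, +0.3109)
  (0,1): δ = 105.89°  ·
  (0,2): δ = 30.97°  ·
  (0,3): δ = 76.22°  ·
  (0,4): δ = 135.99°  ·
  (1,2): δ = 105.08°  ·
  (1,3): δ = 2.12°  ✓
  (1,4): δ = 61.88°  ·
  (2,3): δ = 72.80°  ·
  (2,4): δ = 13.04°  ✓
  (3,4): δ = 120.24°  ·
antipodal pairs: 2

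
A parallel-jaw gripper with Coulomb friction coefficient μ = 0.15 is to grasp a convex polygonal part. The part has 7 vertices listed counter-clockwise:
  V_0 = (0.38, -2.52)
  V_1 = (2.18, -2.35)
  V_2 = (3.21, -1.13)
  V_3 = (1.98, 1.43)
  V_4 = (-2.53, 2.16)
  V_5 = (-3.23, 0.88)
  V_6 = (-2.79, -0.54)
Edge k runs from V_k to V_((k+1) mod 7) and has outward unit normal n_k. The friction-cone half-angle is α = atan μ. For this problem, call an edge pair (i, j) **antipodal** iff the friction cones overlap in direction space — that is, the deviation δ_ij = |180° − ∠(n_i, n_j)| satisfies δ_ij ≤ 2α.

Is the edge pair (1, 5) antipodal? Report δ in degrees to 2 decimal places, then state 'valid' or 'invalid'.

α = atan 0.15 = 8.53°;  2α = 17.06°
edge 1: e_1 = (+1.03, +1.22);  n_1 = (+0.7641, -0.6451)
edge 5: e_5 = (+0.44, -1.42);  n_5 = (-0.9552, -0.2960)
∠(n_1, n_5) = 122.61°
δ = |180° − 122.61°| = 57.39°
57.39° > 2α = 17.06°  →  invalid

δ = 57.39°, invalid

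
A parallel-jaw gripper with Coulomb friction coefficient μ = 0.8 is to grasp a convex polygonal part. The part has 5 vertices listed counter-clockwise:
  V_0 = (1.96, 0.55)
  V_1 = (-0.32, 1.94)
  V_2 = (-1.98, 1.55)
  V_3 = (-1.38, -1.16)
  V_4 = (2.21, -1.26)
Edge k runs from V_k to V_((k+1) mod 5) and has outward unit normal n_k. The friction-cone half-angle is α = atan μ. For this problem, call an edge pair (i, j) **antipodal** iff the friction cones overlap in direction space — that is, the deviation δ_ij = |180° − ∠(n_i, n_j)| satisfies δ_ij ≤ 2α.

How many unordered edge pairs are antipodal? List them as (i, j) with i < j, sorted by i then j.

α = atan 0.8 = 38.66°;  2α = 77.32°
n_0 = (+0.5205, +0.8538)
n_1 = (-0.2287, +0.9735)
n_2 = (-0.9764, -0.2162)
n_3 = (-0.0278, -0.9996)
n_4 = (+0.9906, +0.1368)
  (0,1): δ = 135.41°  ·
  (0,2): δ = 46.15°  ✓
  (0,3): δ = 29.77°  ✓
  (0,4): δ = 129.23°  ·
  (1,2): δ = 90.74°  ·
  (1,3): δ = 14.82°  ✓
  (1,4): δ = 84.64°  ·
  (2,3): δ = 104.08°  ·
  (2,4): δ = 4.62°  ✓
  (3,4): δ = 80.54°  ·
antipodal pairs: 4

count = 4; pairs: (0,2), (0,3), (1,3), (2,4)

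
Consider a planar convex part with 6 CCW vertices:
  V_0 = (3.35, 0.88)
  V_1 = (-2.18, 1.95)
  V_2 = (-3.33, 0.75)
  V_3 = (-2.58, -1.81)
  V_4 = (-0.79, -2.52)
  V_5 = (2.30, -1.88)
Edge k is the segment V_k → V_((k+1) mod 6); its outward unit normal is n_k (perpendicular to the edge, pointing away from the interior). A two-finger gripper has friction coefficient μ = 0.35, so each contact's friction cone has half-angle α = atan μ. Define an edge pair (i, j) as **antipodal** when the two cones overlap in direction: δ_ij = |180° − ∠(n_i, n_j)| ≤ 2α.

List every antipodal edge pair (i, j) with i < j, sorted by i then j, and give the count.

α = atan 0.35 = 19.29°;  2α = 38.58°
n_0 = (+0.1900, +0.9818)
n_1 = (-0.7220, +0.6919)
n_2 = (-0.9597, -0.2812)
n_3 = (-0.3687, -0.9295)
n_4 = (+0.2028, -0.9792)
n_5 = (+0.9346, -0.3556)
  (0,1): δ = 122.83°  ·
  (0,2): δ = 62.72°  ·
  (0,3): δ = 10.68°  ✓
  (0,4): δ = 22.65°  ✓
  (0,5): δ = 80.12°  ·
  (1,2): δ = 119.89°  ·
  (1,3): δ = 67.85°  ·
  (1,4): δ = 34.52°  ✓
  (1,5): δ = 22.95°  ✓
  (2,3): δ = 127.96°  ·
  (2,4): δ = 94.63°  ·
  (2,5): δ = 37.16°  ✓
  (3,4): δ = 146.66°  ·
  (3,5): δ = 89.19°  ·
  (4,5): δ = 122.53°  ·
antipodal pairs: 5

count = 5; pairs: (0,3), (0,4), (1,4), (1,5), (2,5)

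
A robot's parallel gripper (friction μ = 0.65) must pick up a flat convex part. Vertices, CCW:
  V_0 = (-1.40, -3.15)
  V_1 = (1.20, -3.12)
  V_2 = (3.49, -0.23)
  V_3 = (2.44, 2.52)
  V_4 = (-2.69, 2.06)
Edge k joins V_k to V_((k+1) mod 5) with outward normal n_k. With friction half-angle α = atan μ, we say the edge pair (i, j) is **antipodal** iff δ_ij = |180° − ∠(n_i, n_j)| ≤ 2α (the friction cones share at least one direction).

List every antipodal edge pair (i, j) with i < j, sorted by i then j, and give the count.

count = 4; pairs: (0,3), (1,3), (1,4), (2,4)

α = atan 0.65 = 33.02°;  2α = 66.05°
n_0 = (+0.0115, -0.9999)
n_1 = (+0.7838, -0.6211)
n_2 = (+0.9342, +0.3567)
n_3 = (-0.0893, +0.9960)
n_4 = (-0.9707, -0.2403)
  (0,1): δ = 129.05°  ·
  (0,2): δ = 69.76°  ·
  (0,3): δ = 4.46°  ✓
  (0,4): δ = 103.25°  ·
  (1,2): δ = 120.71°  ·
  (1,3): δ = 46.48°  ✓
  (1,4): δ = 52.30°  ✓
  (2,3): δ = 105.77°  ·
  (2,4): δ = 6.99°  ✓
  (3,4): δ = 81.22°  ·
antipodal pairs: 4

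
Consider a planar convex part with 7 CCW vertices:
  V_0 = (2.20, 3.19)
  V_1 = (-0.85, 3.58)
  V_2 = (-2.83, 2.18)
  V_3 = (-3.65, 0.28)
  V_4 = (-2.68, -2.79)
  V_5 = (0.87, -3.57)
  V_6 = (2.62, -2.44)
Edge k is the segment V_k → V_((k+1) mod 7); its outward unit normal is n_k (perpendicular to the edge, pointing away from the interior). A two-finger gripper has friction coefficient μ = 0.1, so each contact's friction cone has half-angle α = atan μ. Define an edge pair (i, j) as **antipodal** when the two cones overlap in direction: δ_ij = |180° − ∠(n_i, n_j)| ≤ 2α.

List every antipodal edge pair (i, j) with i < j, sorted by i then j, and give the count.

α = atan 0.1 = 5.71°;  2α = 11.42°
n_0 = (+0.1268, +0.9919)
n_1 = (-0.5773, +0.8165)
n_2 = (-0.9181, +0.3963)
n_3 = (-0.9535, -0.3013)
n_4 = (-0.2146, -0.9767)
n_5 = (+0.5425, -0.8401)
n_6 = (+0.9972, +0.0744)
  (0,1): δ = 137.45°  ·
  (0,2): δ = 106.06°  ·
  (0,3): δ = 65.18°  ·
  (0,4): δ = 5.11°  ✓
  (0,5): δ = 40.14°  ·
  (0,6): δ = 101.55°  ·
  (1,2): δ = 148.61°  ·
  (1,3): δ = 107.73°  ·
  (1,4): δ = 47.66°  ·
  (1,5): δ = 2.41°  ✓
  (1,6): δ = 59.00°  ·
  (2,3): δ = 139.12°  ·
  (2,4): δ = 79.05°  ·
  (2,5): δ = 33.81°  ·
  (2,6): δ = 27.61°  ·
  (3,4): δ = 119.93°  ·
  (3,5): δ = 74.68°  ·
  (3,6): δ = 13.27°  ·
  (4,5): δ = 134.76°  ·
  (4,6): δ = 73.34°  ·
  (5,6): δ = 118.58°  ·
antipodal pairs: 2

count = 2; pairs: (0,4), (1,5)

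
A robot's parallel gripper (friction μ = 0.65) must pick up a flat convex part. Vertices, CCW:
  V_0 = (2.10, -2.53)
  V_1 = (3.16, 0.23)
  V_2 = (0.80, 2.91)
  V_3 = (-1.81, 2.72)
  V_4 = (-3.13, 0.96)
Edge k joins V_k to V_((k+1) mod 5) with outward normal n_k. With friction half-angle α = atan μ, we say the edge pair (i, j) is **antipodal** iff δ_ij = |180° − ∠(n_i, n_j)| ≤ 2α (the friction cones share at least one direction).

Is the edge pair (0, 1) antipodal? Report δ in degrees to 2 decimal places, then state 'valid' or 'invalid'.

α = atan 0.65 = 33.02°;  2α = 66.05°
edge 0: e_0 = (+1.06, +2.76);  n_0 = (+0.9335, -0.3585)
edge 1: e_1 = (-2.36, +2.68);  n_1 = (+0.7505, +0.6609)
∠(n_0, n_1) = 62.38°
δ = |180° − 62.38°| = 117.62°
117.62° > 2α = 66.05°  →  invalid

δ = 117.62°, invalid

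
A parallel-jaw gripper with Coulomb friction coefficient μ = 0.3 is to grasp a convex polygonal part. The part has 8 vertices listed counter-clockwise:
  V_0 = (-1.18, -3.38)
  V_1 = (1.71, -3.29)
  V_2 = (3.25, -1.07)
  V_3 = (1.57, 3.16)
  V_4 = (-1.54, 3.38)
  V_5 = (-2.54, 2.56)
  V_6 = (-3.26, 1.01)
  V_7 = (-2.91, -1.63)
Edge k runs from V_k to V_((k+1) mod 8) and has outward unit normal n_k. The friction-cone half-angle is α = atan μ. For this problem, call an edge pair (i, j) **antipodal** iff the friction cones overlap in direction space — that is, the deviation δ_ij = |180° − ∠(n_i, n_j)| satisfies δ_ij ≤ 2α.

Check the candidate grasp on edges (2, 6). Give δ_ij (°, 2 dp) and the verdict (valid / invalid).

α = atan 0.3 = 16.70°;  2α = 33.40°
edge 2: e_2 = (-1.68, +4.23);  n_2 = (+0.9294, +0.3691)
edge 6: e_6 = (+0.35, -2.64);  n_6 = (-0.9913, -0.1314)
∠(n_2, n_6) = 165.89°
δ = |180° − 165.89°| = 14.11°
14.11° ≤ 2α = 33.40°  →  valid

δ = 14.11°, valid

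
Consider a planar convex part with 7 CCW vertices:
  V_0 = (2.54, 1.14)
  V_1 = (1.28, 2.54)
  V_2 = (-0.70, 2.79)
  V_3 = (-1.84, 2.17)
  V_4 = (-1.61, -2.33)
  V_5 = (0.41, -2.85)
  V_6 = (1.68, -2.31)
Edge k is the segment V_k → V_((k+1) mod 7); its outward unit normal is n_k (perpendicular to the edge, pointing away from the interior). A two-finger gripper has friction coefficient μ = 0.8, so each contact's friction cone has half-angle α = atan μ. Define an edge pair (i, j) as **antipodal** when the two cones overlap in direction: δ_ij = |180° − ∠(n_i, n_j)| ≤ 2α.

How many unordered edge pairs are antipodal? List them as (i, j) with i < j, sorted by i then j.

α = atan 0.8 = 38.66°;  2α = 77.32°
n_0 = (+0.7433, +0.6690)
n_1 = (+0.1253, +0.9921)
n_2 = (-0.4778, +0.8785)
n_3 = (-0.9987, -0.0510)
n_4 = (-0.2493, -0.9684)
n_5 = (+0.3913, -0.9203)
n_6 = (+0.9703, -0.2419)
  (0,1): δ = 139.18°  ·
  (0,2): δ = 103.45°  ·
  (0,3): δ = 39.06°  ✓
  (0,4): δ = 33.58°  ✓
  (0,5): δ = 71.05°  ✓
  (0,6): δ = 124.02°  ·
  (1,2): δ = 144.26°  ·
  (1,3): δ = 79.88°  ·
  (1,4): δ = 7.24°  ✓
  (1,5): δ = 30.23°  ✓
  (1,6): δ = 83.20°  ·
  (2,3): δ = 115.61°  ·
  (2,4): δ = 42.98°  ✓
  (2,5): δ = 5.50°  ✓
  (2,6): δ = 47.46°  ✓
  (3,4): δ = 107.36°  ·
  (3,5): δ = 69.89°  ✓
  (3,6): δ = 16.92°  ✓
  (4,5): δ = 142.53°  ·
  (4,6): δ = 89.56°  ·
  (5,6): δ = 127.03°  ·
antipodal pairs: 10

count = 10; pairs: (0,3), (0,4), (0,5), (1,4), (1,5), (2,4), (2,5), (2,6), (3,5), (3,6)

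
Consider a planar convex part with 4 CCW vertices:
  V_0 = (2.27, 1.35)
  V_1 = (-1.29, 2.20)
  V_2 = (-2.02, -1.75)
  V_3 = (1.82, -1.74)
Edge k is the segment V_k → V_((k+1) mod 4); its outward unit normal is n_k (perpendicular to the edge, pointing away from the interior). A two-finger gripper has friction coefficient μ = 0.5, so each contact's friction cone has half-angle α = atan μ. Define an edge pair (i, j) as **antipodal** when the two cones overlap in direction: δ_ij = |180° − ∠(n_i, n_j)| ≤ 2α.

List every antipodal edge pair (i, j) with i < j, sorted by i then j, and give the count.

count = 2; pairs: (0,2), (1,3)

α = atan 0.5 = 26.57°;  2α = 53.13°
n_0 = (+0.2322, +0.9727)
n_1 = (-0.9833, +0.1817)
n_2 = (+0.0026, -1.0000)
n_3 = (+0.9896, -0.1441)
  (0,1): δ = 87.04°  ·
  (0,2): δ = 13.58°  ✓
  (0,3): δ = 95.14°  ·
  (1,2): δ = 79.38°  ·
  (1,3): δ = 2.18°  ✓
  (2,3): δ = 98.44°  ·
antipodal pairs: 2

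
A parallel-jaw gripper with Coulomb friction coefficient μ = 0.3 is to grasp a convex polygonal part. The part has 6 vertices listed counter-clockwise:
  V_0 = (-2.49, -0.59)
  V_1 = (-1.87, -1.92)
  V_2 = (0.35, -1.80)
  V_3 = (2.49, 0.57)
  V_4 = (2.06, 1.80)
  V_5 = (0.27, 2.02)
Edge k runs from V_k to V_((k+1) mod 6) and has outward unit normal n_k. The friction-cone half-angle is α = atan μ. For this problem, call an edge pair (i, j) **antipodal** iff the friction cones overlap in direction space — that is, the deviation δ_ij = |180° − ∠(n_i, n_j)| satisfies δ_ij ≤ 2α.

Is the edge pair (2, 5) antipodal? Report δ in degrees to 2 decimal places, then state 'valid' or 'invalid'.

δ = 4.52°, valid

α = atan 0.3 = 16.70°;  2α = 33.40°
edge 2: e_2 = (+2.14, +2.37);  n_2 = (+0.7422, -0.6702)
edge 5: e_5 = (-2.76, -2.61);  n_5 = (-0.6871, +0.7266)
∠(n_2, n_5) = 175.48°
δ = |180° − 175.48°| = 4.52°
4.52° ≤ 2α = 33.40°  →  valid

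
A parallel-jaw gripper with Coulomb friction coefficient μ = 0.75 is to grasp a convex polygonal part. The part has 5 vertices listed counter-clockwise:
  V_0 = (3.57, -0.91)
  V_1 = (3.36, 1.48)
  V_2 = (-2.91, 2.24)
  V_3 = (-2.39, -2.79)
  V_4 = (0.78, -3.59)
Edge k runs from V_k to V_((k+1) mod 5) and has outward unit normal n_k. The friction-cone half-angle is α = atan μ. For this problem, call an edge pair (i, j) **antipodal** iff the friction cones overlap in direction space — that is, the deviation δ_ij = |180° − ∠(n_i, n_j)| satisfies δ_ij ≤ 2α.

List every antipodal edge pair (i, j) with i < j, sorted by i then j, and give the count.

α = atan 0.75 = 36.87°;  2α = 73.74°
n_0 = (+0.9962, +0.0875)
n_1 = (+0.1203, +0.9927)
n_2 = (-0.9947, -0.1028)
n_3 = (-0.2447, -0.9696)
n_4 = (+0.6927, -0.7212)
  (0,1): δ = 101.93°  ·
  (0,2): δ = 0.88°  ✓
  (0,3): δ = 70.81°  ✓
  (0,4): δ = 128.83°  ·
  (1,2): δ = 77.19°  ·
  (1,3): δ = 7.25°  ✓
  (1,4): δ = 50.76°  ✓
  (2,3): δ = 110.07°  ·
  (2,4): δ = 52.05°  ✓
  (3,4): δ = 121.99°  ·
antipodal pairs: 5

count = 5; pairs: (0,2), (0,3), (1,3), (1,4), (2,4)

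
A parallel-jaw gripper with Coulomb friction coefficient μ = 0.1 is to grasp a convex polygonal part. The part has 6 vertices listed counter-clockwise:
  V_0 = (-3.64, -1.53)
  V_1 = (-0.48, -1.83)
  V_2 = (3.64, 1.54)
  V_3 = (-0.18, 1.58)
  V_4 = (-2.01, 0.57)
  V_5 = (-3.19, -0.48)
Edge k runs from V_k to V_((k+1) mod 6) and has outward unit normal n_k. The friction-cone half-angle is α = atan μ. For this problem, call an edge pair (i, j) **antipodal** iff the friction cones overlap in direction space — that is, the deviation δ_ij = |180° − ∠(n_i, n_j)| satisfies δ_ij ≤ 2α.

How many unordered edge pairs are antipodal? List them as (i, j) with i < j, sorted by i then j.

count = 3; pairs: (0,2), (1,3), (1,4)

α = atan 0.1 = 5.71°;  2α = 11.42°
n_0 = (-0.0945, -0.9955)
n_1 = (+0.6331, -0.7740)
n_2 = (+0.0105, +0.9999)
n_3 = (-0.4832, +0.8755)
n_4 = (-0.6648, +0.7471)
n_5 = (-0.9191, +0.3939)
  (0,1): δ = 135.29°  ·
  (0,2): δ = 4.82°  ✓
  (0,3): δ = 34.32°  ·
  (0,4): δ = 47.09°  ·
  (0,5): δ = 72.22°  ·
  (1,2): δ = 39.88°  ·
  (1,3): δ = 10.39°  ✓
  (1,4): δ = 2.38°  ✓
  (1,5): δ = 27.52°  ·
  (2,3): δ = 150.51°  ·
  (2,4): δ = 137.74°  ·
  (2,5): δ = 112.60°  ·
  (3,4): δ = 167.23°  ·
  (3,5): δ = 142.09°  ·
  (4,5): δ = 154.86°  ·
antipodal pairs: 3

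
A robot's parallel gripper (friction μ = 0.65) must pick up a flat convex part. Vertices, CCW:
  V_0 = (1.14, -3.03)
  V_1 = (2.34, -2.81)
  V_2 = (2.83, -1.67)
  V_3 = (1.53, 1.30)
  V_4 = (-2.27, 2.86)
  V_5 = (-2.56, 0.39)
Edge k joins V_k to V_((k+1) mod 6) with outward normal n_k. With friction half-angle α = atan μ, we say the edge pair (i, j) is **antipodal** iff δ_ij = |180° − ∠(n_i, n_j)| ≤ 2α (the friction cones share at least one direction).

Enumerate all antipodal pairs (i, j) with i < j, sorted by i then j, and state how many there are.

α = atan 0.65 = 33.02°;  2α = 66.05°
n_0 = (+0.1803, -0.9836)
n_1 = (+0.9187, -0.3949)
n_2 = (+0.9161, +0.4010)
n_3 = (+0.3798, +0.9251)
n_4 = (-0.9932, +0.1166)
n_5 = (-0.6788, -0.7343)
  (0,1): δ = 123.65°  ·
  (0,2): δ = 76.75°  ·
  (0,3): δ = 32.71°  ✓
  (0,4): δ = 72.91°  ·
  (0,5): δ = 126.86°  ·
  (1,2): δ = 133.10°  ·
  (1,3): δ = 89.06°  ·
  (1,4): δ = 16.56°  ✓
  (1,5): δ = 70.51°  ·
  (2,3): δ = 135.96°  ·
  (2,4): δ = 30.34°  ✓
  (2,5): δ = 23.61°  ✓
  (3,4): δ = 74.38°  ·
  (3,5): δ = 20.43°  ✓
  (4,5): δ = 126.05°  ·
antipodal pairs: 5

count = 5; pairs: (0,3), (1,4), (2,4), (2,5), (3,5)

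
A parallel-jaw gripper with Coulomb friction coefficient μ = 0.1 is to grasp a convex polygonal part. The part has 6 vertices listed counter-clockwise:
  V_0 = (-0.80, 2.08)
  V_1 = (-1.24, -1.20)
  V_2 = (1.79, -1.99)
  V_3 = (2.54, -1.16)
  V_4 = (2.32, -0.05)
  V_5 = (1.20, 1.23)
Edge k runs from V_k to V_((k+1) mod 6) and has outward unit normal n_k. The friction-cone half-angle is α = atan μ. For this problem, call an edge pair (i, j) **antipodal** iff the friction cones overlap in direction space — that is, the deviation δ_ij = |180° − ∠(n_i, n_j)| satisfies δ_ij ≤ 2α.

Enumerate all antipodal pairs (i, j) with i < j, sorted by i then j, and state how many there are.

count = 1; pairs: (1,5)

α = atan 0.1 = 5.71°;  2α = 11.42°
n_0 = (-0.9911, +0.1330)
n_1 = (-0.2523, -0.9677)
n_2 = (+0.7420, -0.6704)
n_3 = (+0.9809, +0.1944)
n_4 = (+0.7526, +0.6585)
n_5 = (+0.3911, +0.9203)
  (0,1): δ = 96.97°  ·
  (0,2): δ = 34.46°  ·
  (0,3): δ = 18.85°  ·
  (0,4): δ = 48.83°  ·
  (0,5): δ = 74.61°  ·
  (1,2): δ = 117.49°  ·
  (1,3): δ = 64.18°  ·
  (1,4): δ = 34.20°  ·
  (1,5): δ = 8.41°  ✓
  (2,3): δ = 126.69°  ·
  (2,4): δ = 96.71°  ·
  (2,5): δ = 70.92°  ·
  (3,4): δ = 150.02°  ·
  (3,5): δ = 124.24°  ·
  (4,5): δ = 154.21°  ·
antipodal pairs: 1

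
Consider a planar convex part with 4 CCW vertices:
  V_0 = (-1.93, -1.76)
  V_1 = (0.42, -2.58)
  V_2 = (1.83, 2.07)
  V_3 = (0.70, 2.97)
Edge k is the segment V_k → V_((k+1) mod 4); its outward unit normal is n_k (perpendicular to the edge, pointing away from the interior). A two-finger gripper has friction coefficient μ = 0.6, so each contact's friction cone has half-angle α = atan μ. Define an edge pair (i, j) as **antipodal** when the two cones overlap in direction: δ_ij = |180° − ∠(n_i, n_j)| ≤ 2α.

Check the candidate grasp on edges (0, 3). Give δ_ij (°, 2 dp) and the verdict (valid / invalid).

α = atan 0.6 = 30.96°;  2α = 61.93°
edge 0: e_0 = (+2.35, -0.82);  n_0 = (-0.3295, -0.9442)
edge 3: e_3 = (-2.63, -4.73);  n_3 = (-0.8740, +0.4860)
∠(n_0, n_3) = 99.84°
δ = |180° − 99.84°| = 80.16°
80.16° > 2α = 61.93°  →  invalid

δ = 80.16°, invalid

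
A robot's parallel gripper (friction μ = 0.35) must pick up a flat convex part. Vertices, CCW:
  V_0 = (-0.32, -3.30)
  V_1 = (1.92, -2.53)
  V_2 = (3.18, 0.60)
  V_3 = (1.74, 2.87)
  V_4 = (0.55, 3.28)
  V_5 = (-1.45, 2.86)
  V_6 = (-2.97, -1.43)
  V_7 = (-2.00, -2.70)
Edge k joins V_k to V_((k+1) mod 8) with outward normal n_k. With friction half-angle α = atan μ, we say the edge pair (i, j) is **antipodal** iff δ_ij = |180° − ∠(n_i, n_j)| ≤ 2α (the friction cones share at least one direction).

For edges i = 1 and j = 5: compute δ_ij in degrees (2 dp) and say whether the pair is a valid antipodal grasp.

δ = 2.42°, valid

α = atan 0.35 = 19.29°;  2α = 38.58°
edge 1: e_1 = (+1.26, +3.13);  n_1 = (+0.9277, -0.3734)
edge 5: e_5 = (-1.52, -4.29);  n_5 = (-0.9426, +0.3340)
∠(n_1, n_5) = 177.58°
δ = |180° − 177.58°| = 2.42°
2.42° ≤ 2α = 38.58°  →  valid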